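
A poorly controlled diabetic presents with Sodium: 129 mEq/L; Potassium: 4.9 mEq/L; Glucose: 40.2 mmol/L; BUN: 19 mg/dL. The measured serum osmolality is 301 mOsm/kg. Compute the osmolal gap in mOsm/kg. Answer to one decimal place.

Calculated osmolality = 2·Na + glucose + BUN/2.8
= 2·129 + 40.2 + 19/2.8
= 258 + 40.20 + 6.79
= 304.99 mOsm/kg ≈ 305.0 mOsm/kg
Osmolar gap = measured − calculated = 301 − 305.0 = -4.0 mOsm/kg

-4.0 mOsm/kg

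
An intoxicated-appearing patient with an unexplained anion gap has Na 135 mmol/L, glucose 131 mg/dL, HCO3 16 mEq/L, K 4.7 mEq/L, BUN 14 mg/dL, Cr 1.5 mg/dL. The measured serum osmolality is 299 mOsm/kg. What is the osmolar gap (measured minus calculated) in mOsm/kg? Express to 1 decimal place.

Calculated osmolality = 2·Na + glucose/18 + BUN/2.8
= 2·135 + 131/18 + 14/2.8
= 270 + 7.28 + 5
= 282.28 mOsm/kg ≈ 282.3 mOsm/kg
Osmolar gap = measured − calculated = 299 − 282.3 = 16.7 mOsm/kg

16.7 mOsm/kg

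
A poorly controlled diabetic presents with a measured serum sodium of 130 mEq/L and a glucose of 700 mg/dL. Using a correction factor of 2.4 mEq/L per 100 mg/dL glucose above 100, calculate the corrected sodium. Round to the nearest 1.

144 mEq/L

Corrected Na = measured Na + 2.4 · (glucose − 100)/100
= 130 + 2.4 · (700 − 100)/100
= 130 + 14.4
= 144.4 mEq/L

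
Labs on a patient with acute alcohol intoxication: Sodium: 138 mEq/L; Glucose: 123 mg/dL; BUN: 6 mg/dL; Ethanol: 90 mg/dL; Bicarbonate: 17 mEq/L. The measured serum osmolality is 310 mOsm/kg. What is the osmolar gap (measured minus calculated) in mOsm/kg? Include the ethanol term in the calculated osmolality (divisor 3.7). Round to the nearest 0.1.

Calculated osmolality = 2·Na + glucose/18 + BUN/2.8 + ethanol/3.7
= 2·138 + 123/18 + 6/2.8 + 90/3.7
= 276 + 6.83 + 2.14 + 24.32
= 309.29 mOsm/kg ≈ 309.3 mOsm/kg
Osmolar gap = measured − calculated = 310 − 309.3 = 0.7 mOsm/kg

0.7 mOsm/kg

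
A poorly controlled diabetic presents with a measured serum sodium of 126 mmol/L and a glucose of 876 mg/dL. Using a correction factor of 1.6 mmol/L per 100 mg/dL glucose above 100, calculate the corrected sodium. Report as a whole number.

138 mmol/L

Corrected Na = measured Na + 1.6 · (glucose − 100)/100
= 126 + 1.6 · (876 − 100)/100
= 126 + 12.4
= 138.4 mmol/L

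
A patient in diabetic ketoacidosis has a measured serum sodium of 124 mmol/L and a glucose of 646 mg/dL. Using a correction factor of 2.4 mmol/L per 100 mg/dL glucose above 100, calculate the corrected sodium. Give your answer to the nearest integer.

Corrected Na = measured Na + 2.4 · (glucose − 100)/100
= 124 + 2.4 · (646 − 100)/100
= 124 + 13.1
= 137.1 mmol/L

137 mmol/L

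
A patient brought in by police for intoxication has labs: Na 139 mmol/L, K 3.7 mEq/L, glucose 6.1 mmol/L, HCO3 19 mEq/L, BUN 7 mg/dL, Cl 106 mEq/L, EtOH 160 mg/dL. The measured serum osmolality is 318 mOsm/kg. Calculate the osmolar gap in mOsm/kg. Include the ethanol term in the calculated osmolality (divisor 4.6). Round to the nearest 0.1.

Calculated osmolality = 2·Na + glucose + BUN/2.8 + ethanol/4.6
= 2·139 + 6.1 + 7/2.8 + 160/4.6
= 278 + 6.10 + 2.50 + 34.78
= 321.38 mOsm/kg ≈ 321.4 mOsm/kg
Osmolar gap = measured − calculated = 318 − 321.4 = -3.4 mOsm/kg

-3.4 mOsm/kg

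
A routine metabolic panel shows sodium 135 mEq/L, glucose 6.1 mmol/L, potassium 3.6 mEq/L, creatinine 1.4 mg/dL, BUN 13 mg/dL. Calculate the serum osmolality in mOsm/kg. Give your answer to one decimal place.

280.7 mOsm/kg

Calculated osmolality = 2·Na + glucose + BUN/2.8
= 2·135 + 6.1 + 13/2.8
= 270 + 6.10 + 4.64
= 280.74 mOsm/kg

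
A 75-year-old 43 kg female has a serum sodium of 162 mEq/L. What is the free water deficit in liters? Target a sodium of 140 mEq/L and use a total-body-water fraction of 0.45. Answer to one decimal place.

TBW = 0.45 · 43 = 19.35 L
Free water deficit = TBW · (Na/140 − 1)
= 19.35 · (162/140 − 1)
= 19.35 · 0.1571
= 3.04 L

3.0 L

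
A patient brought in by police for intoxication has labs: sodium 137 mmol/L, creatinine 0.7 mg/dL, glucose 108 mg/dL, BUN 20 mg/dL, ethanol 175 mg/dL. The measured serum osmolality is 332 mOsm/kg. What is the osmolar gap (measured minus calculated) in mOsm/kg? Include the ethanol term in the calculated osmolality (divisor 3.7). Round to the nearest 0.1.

Calculated osmolality = 2·Na + glucose/18 + BUN/2.8 + ethanol/3.7
= 2·137 + 108/18 + 20/2.8 + 175/3.7
= 274 + 6 + 7.14 + 47.30
= 334.44 mOsm/kg ≈ 334.4 mOsm/kg
Osmolar gap = measured − calculated = 332 − 334.4 = -2.4 mOsm/kg

-2.4 mOsm/kg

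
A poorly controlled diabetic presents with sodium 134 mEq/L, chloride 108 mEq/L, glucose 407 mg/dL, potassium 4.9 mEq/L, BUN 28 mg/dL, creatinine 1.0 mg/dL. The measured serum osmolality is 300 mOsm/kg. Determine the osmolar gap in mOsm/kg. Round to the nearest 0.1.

Calculated osmolality = 2·Na + glucose/18 + BUN/2.8
= 2·134 + 407/18 + 28/2.8
= 268 + 22.61 + 10
= 300.61 mOsm/kg ≈ 300.6 mOsm/kg
Osmolar gap = measured − calculated = 300 − 300.6 = -0.6 mOsm/kg

-0.6 mOsm/kg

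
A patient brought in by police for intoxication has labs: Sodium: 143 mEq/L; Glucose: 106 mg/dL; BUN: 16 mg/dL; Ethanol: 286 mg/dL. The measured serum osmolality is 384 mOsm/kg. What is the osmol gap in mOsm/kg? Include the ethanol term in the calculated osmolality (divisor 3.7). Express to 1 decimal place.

9.1 mOsm/kg

Calculated osmolality = 2·Na + glucose/18 + BUN/2.8 + ethanol/3.7
= 2·143 + 106/18 + 16/2.8 + 286/3.7
= 286 + 5.89 + 5.71 + 77.30
= 374.9 mOsm/kg ≈ 374.9 mOsm/kg
Osmolar gap = measured − calculated = 384 − 374.9 = 9.1 mOsm/kg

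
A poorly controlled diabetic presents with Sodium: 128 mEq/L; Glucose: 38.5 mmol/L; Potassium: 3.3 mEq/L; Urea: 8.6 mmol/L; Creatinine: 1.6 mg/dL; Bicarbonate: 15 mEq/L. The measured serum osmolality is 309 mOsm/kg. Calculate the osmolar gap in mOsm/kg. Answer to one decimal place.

5.9 mOsm/kg

Calculated osmolality = 2·Na + glucose + urea
= 2·128 + 38.5 + 8.6
= 256 + 38.50 + 8.60
= 303.1 mOsm/kg ≈ 303.1 mOsm/kg
Osmolar gap = measured − calculated = 309 − 303.1 = 5.9 mOsm/kg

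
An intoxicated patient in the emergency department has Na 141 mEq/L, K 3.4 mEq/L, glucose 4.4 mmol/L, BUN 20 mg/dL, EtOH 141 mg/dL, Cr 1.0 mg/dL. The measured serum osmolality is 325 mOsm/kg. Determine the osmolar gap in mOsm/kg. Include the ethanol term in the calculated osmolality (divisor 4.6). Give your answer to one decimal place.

0.8 mOsm/kg

Calculated osmolality = 2·Na + glucose + BUN/2.8 + ethanol/4.6
= 2·141 + 4.4 + 20/2.8 + 141/4.6
= 282 + 4.40 + 7.14 + 30.65
= 324.19 mOsm/kg ≈ 324.2 mOsm/kg
Osmolar gap = measured − calculated = 325 − 324.2 = 0.8 mOsm/kg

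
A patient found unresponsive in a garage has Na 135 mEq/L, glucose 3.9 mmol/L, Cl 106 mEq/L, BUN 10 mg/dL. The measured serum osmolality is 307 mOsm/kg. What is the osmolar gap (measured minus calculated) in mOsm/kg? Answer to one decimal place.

29.5 mOsm/kg

Calculated osmolality = 2·Na + glucose + BUN/2.8
= 2·135 + 3.9 + 10/2.8
= 270 + 3.90 + 3.57
= 277.47 mOsm/kg ≈ 277.5 mOsm/kg
Osmolar gap = measured − calculated = 307 − 277.5 = 29.5 mOsm/kg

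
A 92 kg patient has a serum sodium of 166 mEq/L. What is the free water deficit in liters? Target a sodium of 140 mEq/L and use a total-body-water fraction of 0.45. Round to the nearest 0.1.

TBW = 0.45 · 92 = 41.4 L
Free water deficit = TBW · (Na/140 − 1)
= 41.4 · (166/140 − 1)
= 41.4 · 0.1857
= 7.69 L

7.7 L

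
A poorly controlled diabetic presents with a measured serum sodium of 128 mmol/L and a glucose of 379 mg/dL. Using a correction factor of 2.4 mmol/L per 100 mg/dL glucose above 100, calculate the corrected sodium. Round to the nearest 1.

Corrected Na = measured Na + 2.4 · (glucose − 100)/100
= 128 + 2.4 · (379 − 100)/100
= 128 + 6.7
= 134.7 mmol/L

135 mmol/L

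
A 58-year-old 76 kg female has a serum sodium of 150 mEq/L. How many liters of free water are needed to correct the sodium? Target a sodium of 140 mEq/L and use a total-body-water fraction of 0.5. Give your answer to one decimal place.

2.7 L

TBW = 0.5 · 76 = 38 L
Free water deficit = TBW · (Na/140 − 1)
= 38 · (150/140 − 1)
= 38 · 0.0714
= 2.71 L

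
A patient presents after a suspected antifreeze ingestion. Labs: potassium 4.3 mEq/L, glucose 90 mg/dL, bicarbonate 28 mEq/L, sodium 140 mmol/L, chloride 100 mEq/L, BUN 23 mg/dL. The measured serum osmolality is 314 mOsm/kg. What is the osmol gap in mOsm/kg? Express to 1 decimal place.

20.8 mOsm/kg

Calculated osmolality = 2·Na + glucose/18 + BUN/2.8
= 2·140 + 90/18 + 23/2.8
= 280 + 5 + 8.21
= 293.21 mOsm/kg ≈ 293.2 mOsm/kg
Osmolar gap = measured − calculated = 314 − 293.2 = 20.8 mOsm/kg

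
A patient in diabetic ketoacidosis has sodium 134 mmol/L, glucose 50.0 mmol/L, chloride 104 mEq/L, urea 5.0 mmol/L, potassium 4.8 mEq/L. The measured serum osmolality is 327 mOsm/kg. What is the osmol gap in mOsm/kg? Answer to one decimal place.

4.0 mOsm/kg

Calculated osmolality = 2·Na + glucose + urea
= 2·134 + 50 + 5
= 268 + 50 + 5
= 323 mOsm/kg ≈ 323.0 mOsm/kg
Osmolar gap = measured − calculated = 327 − 323.0 = 4.0 mOsm/kg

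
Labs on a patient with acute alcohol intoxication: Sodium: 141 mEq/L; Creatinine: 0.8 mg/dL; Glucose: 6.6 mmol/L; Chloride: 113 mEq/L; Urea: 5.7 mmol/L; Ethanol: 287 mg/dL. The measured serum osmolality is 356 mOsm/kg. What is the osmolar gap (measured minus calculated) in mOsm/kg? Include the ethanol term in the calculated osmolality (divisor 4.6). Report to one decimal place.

-0.7 mOsm/kg

Calculated osmolality = 2·Na + glucose + urea + ethanol/4.6
= 2·141 + 6.6 + 5.7 + 287/4.6
= 282 + 6.60 + 5.70 + 62.39
= 356.69 mOsm/kg ≈ 356.7 mOsm/kg
Osmolar gap = measured − calculated = 356 − 356.7 = -0.7 mOsm/kg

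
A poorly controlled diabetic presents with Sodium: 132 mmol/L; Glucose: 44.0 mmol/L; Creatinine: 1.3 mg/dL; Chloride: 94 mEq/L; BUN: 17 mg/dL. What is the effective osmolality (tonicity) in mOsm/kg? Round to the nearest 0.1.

Effective osmolality excludes urea (freely permeant across cell membranes):
2·Na + glucose
= 2·132 + 44
= 264 + 44
= 308 mOsm/kg

308.0 mOsm/kg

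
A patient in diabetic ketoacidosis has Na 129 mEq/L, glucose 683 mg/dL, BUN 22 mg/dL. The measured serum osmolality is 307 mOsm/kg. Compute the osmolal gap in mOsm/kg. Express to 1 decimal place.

3.2 mOsm/kg

Calculated osmolality = 2·Na + glucose/18 + BUN/2.8
= 2·129 + 683/18 + 22/2.8
= 258 + 37.94 + 7.86
= 303.8 mOsm/kg ≈ 303.8 mOsm/kg
Osmolar gap = measured − calculated = 307 − 303.8 = 3.2 mOsm/kg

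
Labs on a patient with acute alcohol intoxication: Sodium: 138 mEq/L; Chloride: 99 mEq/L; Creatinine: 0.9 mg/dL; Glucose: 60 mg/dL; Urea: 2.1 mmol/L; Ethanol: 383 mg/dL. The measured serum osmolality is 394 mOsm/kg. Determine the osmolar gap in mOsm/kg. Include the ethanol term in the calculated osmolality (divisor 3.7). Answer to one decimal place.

Calculated osmolality = 2·Na + glucose/18 + urea + ethanol/3.7
= 2·138 + 60/18 + 2.1 + 383/3.7
= 276 + 3.33 + 2.10 + 103.51
= 384.94 mOsm/kg ≈ 384.9 mOsm/kg
Osmolar gap = measured − calculated = 394 − 384.9 = 9.1 mOsm/kg

9.1 mOsm/kg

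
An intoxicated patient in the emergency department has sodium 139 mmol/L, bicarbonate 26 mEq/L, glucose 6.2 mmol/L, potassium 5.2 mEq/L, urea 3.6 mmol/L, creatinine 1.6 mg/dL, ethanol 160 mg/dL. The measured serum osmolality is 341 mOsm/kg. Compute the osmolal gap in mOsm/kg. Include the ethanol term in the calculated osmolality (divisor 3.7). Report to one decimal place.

10.0 mOsm/kg

Calculated osmolality = 2·Na + glucose + urea + ethanol/3.7
= 2·139 + 6.2 + 3.6 + 160/3.7
= 278 + 6.20 + 3.60 + 43.24
= 331.04 mOsm/kg ≈ 331.0 mOsm/kg
Osmolar gap = measured − calculated = 341 − 331.0 = 10.0 mOsm/kg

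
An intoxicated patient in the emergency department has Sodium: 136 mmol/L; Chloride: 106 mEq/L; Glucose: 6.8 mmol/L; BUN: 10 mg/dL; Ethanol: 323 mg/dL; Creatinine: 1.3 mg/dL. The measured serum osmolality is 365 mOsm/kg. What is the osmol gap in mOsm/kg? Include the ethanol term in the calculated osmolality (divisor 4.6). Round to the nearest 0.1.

Calculated osmolality = 2·Na + glucose + BUN/2.8 + ethanol/4.6
= 2·136 + 6.8 + 10/2.8 + 323/4.6
= 272 + 6.80 + 3.57 + 70.22
= 352.59 mOsm/kg ≈ 352.6 mOsm/kg
Osmolar gap = measured − calculated = 365 − 352.6 = 12.4 mOsm/kg

12.4 mOsm/kg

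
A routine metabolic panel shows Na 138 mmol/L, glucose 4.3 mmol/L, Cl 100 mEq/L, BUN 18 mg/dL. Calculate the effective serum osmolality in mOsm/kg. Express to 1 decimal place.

Effective osmolality excludes urea (freely permeant across cell membranes):
2·Na + glucose
= 2·138 + 4.3
= 276 + 4.3
= 280.3 mOsm/kg

280.3 mOsm/kg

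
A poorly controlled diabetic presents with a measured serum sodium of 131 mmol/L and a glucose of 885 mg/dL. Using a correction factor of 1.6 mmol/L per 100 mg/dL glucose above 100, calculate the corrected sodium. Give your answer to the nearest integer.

144 mmol/L

Corrected Na = measured Na + 1.6 · (glucose − 100)/100
= 131 + 1.6 · (885 − 100)/100
= 131 + 12.6
= 143.6 mmol/L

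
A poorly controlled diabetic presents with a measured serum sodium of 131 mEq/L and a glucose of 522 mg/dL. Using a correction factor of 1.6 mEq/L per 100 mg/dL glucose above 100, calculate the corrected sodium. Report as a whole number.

Corrected Na = measured Na + 1.6 · (glucose − 100)/100
= 131 + 1.6 · (522 − 100)/100
= 131 + 6.8
= 137.8 mEq/L

138 mEq/L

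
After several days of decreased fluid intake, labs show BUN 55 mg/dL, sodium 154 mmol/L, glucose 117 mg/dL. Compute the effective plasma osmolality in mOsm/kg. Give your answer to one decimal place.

314.5 mOsm/kg

Effective osmolality excludes urea (freely permeant across cell membranes):
2·Na + glucose/18
= 2·154 + 117/18
= 308 + 6.5
= 314.5 mOsm/kg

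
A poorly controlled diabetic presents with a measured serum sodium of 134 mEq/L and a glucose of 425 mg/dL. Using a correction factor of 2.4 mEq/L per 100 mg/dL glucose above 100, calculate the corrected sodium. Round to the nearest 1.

Corrected Na = measured Na + 2.4 · (glucose − 100)/100
= 134 + 2.4 · (425 − 100)/100
= 134 + 7.8
= 141.8 mEq/L

142 mEq/L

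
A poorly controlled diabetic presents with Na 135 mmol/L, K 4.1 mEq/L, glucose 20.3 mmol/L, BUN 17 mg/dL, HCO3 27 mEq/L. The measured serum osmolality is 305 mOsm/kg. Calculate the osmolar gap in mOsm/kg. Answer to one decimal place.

8.6 mOsm/kg

Calculated osmolality = 2·Na + glucose + BUN/2.8
= 2·135 + 20.3 + 17/2.8
= 270 + 20.30 + 6.07
= 296.37 mOsm/kg ≈ 296.4 mOsm/kg
Osmolar gap = measured − calculated = 305 − 296.4 = 8.6 mOsm/kg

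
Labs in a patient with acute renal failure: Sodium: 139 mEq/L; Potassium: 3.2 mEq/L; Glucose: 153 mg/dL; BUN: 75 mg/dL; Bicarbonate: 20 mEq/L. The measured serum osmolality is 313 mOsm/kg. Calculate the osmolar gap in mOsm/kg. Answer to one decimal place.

-0.3 mOsm/kg

Calculated osmolality = 2·Na + glucose/18 + BUN/2.8
= 2·139 + 153/18 + 75/2.8
= 278 + 8.50 + 26.79
= 313.29 mOsm/kg ≈ 313.3 mOsm/kg
Osmolar gap = measured − calculated = 313 − 313.3 = -0.3 mOsm/kg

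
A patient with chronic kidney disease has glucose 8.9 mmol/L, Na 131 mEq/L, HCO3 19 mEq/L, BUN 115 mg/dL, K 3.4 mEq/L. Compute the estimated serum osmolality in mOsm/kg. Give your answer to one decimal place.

312.0 mOsm/kg

Calculated osmolality = 2·Na + glucose + BUN/2.8
= 2·131 + 8.9 + 115/2.8
= 262 + 8.90 + 41.07
= 311.97 mOsm/kg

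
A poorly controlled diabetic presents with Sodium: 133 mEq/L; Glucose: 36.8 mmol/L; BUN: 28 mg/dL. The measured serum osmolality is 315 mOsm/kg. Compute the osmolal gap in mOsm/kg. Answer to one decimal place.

Calculated osmolality = 2·Na + glucose + BUN/2.8
= 2·133 + 36.8 + 28/2.8
= 266 + 36.80 + 10
= 312.8 mOsm/kg ≈ 312.8 mOsm/kg
Osmolar gap = measured − calculated = 315 − 312.8 = 2.2 mOsm/kg

2.2 mOsm/kg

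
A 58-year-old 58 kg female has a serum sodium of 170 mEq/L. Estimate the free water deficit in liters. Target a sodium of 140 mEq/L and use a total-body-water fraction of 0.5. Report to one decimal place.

TBW = 0.5 · 58 = 29 L
Free water deficit = TBW · (Na/140 − 1)
= 29 · (170/140 − 1)
= 29 · 0.2143
= 6.21 L

6.2 L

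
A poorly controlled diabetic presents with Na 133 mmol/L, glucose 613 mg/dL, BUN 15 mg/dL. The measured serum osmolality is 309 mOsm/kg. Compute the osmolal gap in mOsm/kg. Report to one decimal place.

3.6 mOsm/kg

Calculated osmolality = 2·Na + glucose/18 + BUN/2.8
= 2·133 + 613/18 + 15/2.8
= 266 + 34.06 + 5.36
= 305.42 mOsm/kg ≈ 305.4 mOsm/kg
Osmolar gap = measured − calculated = 309 − 305.4 = 3.6 mOsm/kg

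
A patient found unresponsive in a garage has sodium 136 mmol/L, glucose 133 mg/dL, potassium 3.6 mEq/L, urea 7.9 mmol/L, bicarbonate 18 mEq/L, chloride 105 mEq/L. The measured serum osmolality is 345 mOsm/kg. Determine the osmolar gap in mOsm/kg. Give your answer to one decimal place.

57.7 mOsm/kg

Calculated osmolality = 2·Na + glucose/18 + urea
= 2·136 + 133/18 + 7.9
= 272 + 7.39 + 7.90
= 287.29 mOsm/kg ≈ 287.3 mOsm/kg
Osmolar gap = measured − calculated = 345 − 287.3 = 57.7 mOsm/kg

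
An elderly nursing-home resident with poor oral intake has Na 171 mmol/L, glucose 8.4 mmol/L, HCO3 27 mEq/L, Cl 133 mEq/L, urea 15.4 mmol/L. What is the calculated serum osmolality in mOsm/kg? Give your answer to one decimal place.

Calculated osmolality = 2·Na + glucose + urea
= 2·171 + 8.4 + 15.4
= 342 + 8.40 + 15.40
= 365.8 mOsm/kg

365.8 mOsm/kg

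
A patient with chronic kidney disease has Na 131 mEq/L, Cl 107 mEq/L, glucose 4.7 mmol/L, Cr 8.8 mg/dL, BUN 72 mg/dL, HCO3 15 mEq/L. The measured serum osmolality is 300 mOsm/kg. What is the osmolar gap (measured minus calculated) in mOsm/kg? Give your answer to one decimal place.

7.6 mOsm/kg

Calculated osmolality = 2·Na + glucose + BUN/2.8
= 2·131 + 4.7 + 72/2.8
= 262 + 4.70 + 25.71
= 292.41 mOsm/kg ≈ 292.4 mOsm/kg
Osmolar gap = measured − calculated = 300 − 292.4 = 7.6 mOsm/kg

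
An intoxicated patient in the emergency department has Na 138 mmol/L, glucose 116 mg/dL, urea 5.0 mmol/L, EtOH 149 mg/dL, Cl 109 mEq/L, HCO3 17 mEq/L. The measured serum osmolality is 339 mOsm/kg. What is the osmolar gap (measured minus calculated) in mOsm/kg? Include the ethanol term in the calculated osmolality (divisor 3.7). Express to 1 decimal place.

11.3 mOsm/kg

Calculated osmolality = 2·Na + glucose/18 + urea + ethanol/3.7
= 2·138 + 116/18 + 5 + 149/3.7
= 276 + 6.44 + 5 + 40.27
= 327.71 mOsm/kg ≈ 327.7 mOsm/kg
Osmolar gap = measured − calculated = 339 − 327.7 = 11.3 mOsm/kg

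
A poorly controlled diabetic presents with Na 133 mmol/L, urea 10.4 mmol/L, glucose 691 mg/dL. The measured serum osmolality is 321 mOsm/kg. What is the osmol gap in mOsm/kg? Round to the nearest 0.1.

Calculated osmolality = 2·Na + glucose/18 + urea
= 2·133 + 691/18 + 10.4
= 266 + 38.39 + 10.40
= 314.79 mOsm/kg ≈ 314.8 mOsm/kg
Osmolar gap = measured − calculated = 321 − 314.8 = 6.2 mOsm/kg

6.2 mOsm/kg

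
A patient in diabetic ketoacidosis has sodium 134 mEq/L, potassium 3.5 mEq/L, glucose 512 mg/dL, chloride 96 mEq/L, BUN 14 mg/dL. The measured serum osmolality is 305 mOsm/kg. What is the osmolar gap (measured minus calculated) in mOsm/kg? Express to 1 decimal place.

Calculated osmolality = 2·Na + glucose/18 + BUN/2.8
= 2·134 + 512/18 + 14/2.8
= 268 + 28.44 + 5
= 301.44 mOsm/kg ≈ 301.4 mOsm/kg
Osmolar gap = measured − calculated = 305 − 301.4 = 3.6 mOsm/kg

3.6 mOsm/kg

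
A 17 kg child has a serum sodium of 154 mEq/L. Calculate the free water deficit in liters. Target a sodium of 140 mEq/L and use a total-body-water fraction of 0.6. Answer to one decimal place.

1.0 L

TBW = 0.6 · 17 = 10.2 L
Free water deficit = TBW · (Na/140 − 1)
= 10.2 · (154/140 − 1)
= 10.2 · 0.1
= 1.02 L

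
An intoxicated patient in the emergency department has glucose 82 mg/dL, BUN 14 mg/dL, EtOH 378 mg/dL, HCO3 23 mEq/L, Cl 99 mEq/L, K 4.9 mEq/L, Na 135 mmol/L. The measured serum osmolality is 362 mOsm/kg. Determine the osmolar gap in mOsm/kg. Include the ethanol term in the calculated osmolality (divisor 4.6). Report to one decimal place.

Calculated osmolality = 2·Na + glucose/18 + BUN/2.8 + ethanol/4.6
= 2·135 + 82/18 + 14/2.8 + 378/4.6
= 270 + 4.56 + 5 + 82.17
= 361.73 mOsm/kg ≈ 361.7 mOsm/kg
Osmolar gap = measured − calculated = 362 − 361.7 = 0.3 mOsm/kg

0.3 mOsm/kg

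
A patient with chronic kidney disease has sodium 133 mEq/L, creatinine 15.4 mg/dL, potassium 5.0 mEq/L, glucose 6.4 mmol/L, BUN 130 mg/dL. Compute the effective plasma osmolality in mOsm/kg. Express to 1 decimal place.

272.4 mOsm/kg

Effective osmolality excludes urea (freely permeant across cell membranes):
2·Na + glucose
= 2·133 + 6.4
= 266 + 6.4
= 272.4 mOsm/kg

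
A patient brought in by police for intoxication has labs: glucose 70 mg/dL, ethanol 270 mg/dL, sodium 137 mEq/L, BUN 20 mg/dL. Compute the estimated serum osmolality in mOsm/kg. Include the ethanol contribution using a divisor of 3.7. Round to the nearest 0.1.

358.0 mOsm/kg

Calculated osmolality = 2·Na + glucose/18 + BUN/2.8 + ethanol/3.7
= 2·137 + 70/18 + 20/2.8 + 270/3.7
= 274 + 3.89 + 7.14 + 72.97
= 358 mOsm/kg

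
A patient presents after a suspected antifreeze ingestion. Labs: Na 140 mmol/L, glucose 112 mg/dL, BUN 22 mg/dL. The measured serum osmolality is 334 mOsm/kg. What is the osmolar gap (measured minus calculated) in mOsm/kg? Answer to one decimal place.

39.9 mOsm/kg

Calculated osmolality = 2·Na + glucose/18 + BUN/2.8
= 2·140 + 112/18 + 22/2.8
= 280 + 6.22 + 7.86
= 294.08 mOsm/kg ≈ 294.1 mOsm/kg
Osmolar gap = measured − calculated = 334 − 294.1 = 39.9 mOsm/kg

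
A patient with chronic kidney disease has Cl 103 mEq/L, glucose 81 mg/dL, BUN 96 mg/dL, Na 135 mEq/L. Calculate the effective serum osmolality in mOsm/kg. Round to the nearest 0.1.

274.5 mOsm/kg

Effective osmolality excludes urea (freely permeant across cell membranes):
2·Na + glucose/18
= 2·135 + 81/18
= 270 + 4.5
= 274.5 mOsm/kg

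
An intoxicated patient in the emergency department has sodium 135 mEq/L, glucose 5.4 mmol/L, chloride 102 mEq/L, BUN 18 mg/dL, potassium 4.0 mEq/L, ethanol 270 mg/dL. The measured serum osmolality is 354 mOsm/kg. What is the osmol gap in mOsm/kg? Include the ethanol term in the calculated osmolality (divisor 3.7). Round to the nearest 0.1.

Calculated osmolality = 2·Na + glucose + BUN/2.8 + ethanol/3.7
= 2·135 + 5.4 + 18/2.8 + 270/3.7
= 270 + 5.40 + 6.43 + 72.97
= 354.8 mOsm/kg ≈ 354.8 mOsm/kg
Osmolar gap = measured − calculated = 354 − 354.8 = -0.8 mOsm/kg

-0.8 mOsm/kg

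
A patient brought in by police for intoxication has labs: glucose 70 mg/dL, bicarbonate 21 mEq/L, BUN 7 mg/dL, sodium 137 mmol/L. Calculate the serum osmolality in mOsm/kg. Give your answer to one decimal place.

Calculated osmolality = 2·Na + glucose/18 + BUN/2.8
= 2·137 + 70/18 + 7/2.8
= 274 + 3.89 + 2.50
= 280.39 mOsm/kg

280.4 mOsm/kg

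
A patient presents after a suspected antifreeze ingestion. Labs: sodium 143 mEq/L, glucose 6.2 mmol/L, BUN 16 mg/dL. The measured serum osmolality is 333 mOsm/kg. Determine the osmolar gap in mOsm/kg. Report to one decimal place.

Calculated osmolality = 2·Na + glucose + BUN/2.8
= 2·143 + 6.2 + 16/2.8
= 286 + 6.20 + 5.71
= 297.91 mOsm/kg ≈ 297.9 mOsm/kg
Osmolar gap = measured − calculated = 333 − 297.9 = 35.1 mOsm/kg

35.1 mOsm/kg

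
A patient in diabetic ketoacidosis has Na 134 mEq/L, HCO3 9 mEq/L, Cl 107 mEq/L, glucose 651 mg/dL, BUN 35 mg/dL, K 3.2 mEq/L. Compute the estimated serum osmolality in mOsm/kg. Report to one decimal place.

316.7 mOsm/kg

Calculated osmolality = 2·Na + glucose/18 + BUN/2.8
= 2·134 + 651/18 + 35/2.8
= 268 + 36.17 + 12.50
= 316.67 mOsm/kg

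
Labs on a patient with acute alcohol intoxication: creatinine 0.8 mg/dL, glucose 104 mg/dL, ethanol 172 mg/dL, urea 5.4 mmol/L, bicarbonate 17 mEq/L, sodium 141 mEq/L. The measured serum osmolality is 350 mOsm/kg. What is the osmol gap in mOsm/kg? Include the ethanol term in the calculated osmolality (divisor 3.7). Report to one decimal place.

10.3 mOsm/kg

Calculated osmolality = 2·Na + glucose/18 + urea + ethanol/3.7
= 2·141 + 104/18 + 5.4 + 172/3.7
= 282 + 5.78 + 5.40 + 46.49
= 339.67 mOsm/kg ≈ 339.7 mOsm/kg
Osmolar gap = measured − calculated = 350 − 339.7 = 10.3 mOsm/kg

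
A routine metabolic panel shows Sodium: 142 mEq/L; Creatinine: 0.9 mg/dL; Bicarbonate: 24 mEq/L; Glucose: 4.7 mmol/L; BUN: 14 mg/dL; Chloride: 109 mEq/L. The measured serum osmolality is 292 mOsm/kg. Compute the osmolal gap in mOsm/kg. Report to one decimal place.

Calculated osmolality = 2·Na + glucose + BUN/2.8
= 2·142 + 4.7 + 14/2.8
= 284 + 4.70 + 5
= 293.7 mOsm/kg ≈ 293.7 mOsm/kg
Osmolar gap = measured − calculated = 292 − 293.7 = -1.7 mOsm/kg

-1.7 mOsm/kg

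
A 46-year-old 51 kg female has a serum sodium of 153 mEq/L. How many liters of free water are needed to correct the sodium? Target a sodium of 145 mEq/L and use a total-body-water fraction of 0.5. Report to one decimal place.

1.4 L

TBW = 0.5 · 51 = 25.5 L
Free water deficit = TBW · (Na/145 − 1)
= 25.5 · (153/145 − 1)
= 25.5 · 0.0552
= 1.41 L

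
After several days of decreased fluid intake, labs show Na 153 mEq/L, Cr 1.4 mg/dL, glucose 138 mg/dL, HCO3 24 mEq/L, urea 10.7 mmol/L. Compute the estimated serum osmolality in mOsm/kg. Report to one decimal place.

324.4 mOsm/kg

Calculated osmolality = 2·Na + glucose/18 + urea
= 2·153 + 138/18 + 10.7
= 306 + 7.67 + 10.70
= 324.37 mOsm/kg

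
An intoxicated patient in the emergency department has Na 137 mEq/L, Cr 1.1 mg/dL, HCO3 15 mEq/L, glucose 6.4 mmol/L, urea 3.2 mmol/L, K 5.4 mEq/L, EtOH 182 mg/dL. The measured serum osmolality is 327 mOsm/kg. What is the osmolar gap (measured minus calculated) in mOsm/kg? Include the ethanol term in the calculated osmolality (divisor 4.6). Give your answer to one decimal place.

Calculated osmolality = 2·Na + glucose + urea + ethanol/4.6
= 2·137 + 6.4 + 3.2 + 182/4.6
= 274 + 6.40 + 3.20 + 39.57
= 323.17 mOsm/kg ≈ 323.2 mOsm/kg
Osmolar gap = measured − calculated = 327 − 323.2 = 3.8 mOsm/kg

3.8 mOsm/kg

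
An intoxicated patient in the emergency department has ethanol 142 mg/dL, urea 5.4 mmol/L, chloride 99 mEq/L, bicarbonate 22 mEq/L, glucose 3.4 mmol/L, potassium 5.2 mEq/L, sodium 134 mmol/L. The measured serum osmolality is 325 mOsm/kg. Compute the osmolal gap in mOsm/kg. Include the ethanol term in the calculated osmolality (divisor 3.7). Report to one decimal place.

9.8 mOsm/kg

Calculated osmolality = 2·Na + glucose + urea + ethanol/3.7
= 2·134 + 3.4 + 5.4 + 142/3.7
= 268 + 3.40 + 5.40 + 38.38
= 315.18 mOsm/kg ≈ 315.2 mOsm/kg
Osmolar gap = measured − calculated = 325 − 315.2 = 9.8 mOsm/kg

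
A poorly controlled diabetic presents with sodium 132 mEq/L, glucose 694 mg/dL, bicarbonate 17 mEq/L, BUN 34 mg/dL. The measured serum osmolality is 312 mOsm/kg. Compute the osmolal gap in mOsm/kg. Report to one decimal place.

-2.7 mOsm/kg

Calculated osmolality = 2·Na + glucose/18 + BUN/2.8
= 2·132 + 694/18 + 34/2.8
= 264 + 38.56 + 12.14
= 314.7 mOsm/kg ≈ 314.7 mOsm/kg
Osmolar gap = measured − calculated = 312 − 314.7 = -2.7 mOsm/kg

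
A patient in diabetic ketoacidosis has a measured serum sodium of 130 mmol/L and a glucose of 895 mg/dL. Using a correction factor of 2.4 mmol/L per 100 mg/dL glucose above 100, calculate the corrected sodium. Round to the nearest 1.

Corrected Na = measured Na + 2.4 · (glucose − 100)/100
= 130 + 2.4 · (895 − 100)/100
= 130 + 19.1
= 149.1 mmol/L

149 mmol/L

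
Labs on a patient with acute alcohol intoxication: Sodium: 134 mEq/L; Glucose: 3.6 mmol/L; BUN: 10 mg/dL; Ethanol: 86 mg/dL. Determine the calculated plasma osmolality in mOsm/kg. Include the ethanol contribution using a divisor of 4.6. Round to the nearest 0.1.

293.9 mOsm/kg

Calculated osmolality = 2·Na + glucose + BUN/2.8 + ethanol/4.6
= 2·134 + 3.6 + 10/2.8 + 86/4.6
= 268 + 3.60 + 3.57 + 18.70
= 293.87 mOsm/kg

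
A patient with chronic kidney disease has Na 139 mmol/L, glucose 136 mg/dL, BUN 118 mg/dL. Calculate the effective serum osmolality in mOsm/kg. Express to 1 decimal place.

285.6 mOsm/kg

Effective osmolality excludes urea (freely permeant across cell membranes):
2·Na + glucose/18
= 2·139 + 136/18
= 278 + 7.56
= 285.56 mOsm/kg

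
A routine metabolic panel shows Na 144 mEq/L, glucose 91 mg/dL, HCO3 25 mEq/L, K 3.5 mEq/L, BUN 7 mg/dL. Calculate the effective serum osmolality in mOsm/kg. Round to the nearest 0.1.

Effective osmolality excludes urea (freely permeant across cell membranes):
2·Na + glucose/18
= 2·144 + 91/18
= 288 + 5.06
= 293.06 mOsm/kg

293.1 mOsm/kg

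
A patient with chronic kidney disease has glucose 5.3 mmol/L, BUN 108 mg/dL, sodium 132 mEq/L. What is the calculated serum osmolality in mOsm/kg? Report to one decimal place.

307.9 mOsm/kg

Calculated osmolality = 2·Na + glucose + BUN/2.8
= 2·132 + 5.3 + 108/2.8
= 264 + 5.30 + 38.57
= 307.87 mOsm/kg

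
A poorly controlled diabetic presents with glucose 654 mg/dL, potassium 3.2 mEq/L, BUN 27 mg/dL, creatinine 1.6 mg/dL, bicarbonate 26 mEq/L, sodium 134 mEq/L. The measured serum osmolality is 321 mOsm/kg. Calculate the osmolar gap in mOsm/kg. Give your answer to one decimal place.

Calculated osmolality = 2·Na + glucose/18 + BUN/2.8
= 2·134 + 654/18 + 27/2.8
= 268 + 36.33 + 9.64
= 313.97 mOsm/kg ≈ 314.0 mOsm/kg
Osmolar gap = measured − calculated = 321 − 314.0 = 7.0 mOsm/kg

7.0 mOsm/kg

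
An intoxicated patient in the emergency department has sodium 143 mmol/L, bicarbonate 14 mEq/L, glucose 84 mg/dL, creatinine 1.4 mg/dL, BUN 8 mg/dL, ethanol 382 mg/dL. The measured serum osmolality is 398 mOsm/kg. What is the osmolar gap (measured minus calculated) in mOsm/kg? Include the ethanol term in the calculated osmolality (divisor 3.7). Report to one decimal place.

1.2 mOsm/kg

Calculated osmolality = 2·Na + glucose/18 + BUN/2.8 + ethanol/3.7
= 2·143 + 84/18 + 8/2.8 + 382/3.7
= 286 + 4.67 + 2.86 + 103.24
= 396.77 mOsm/kg ≈ 396.8 mOsm/kg
Osmolar gap = measured − calculated = 398 − 396.8 = 1.2 mOsm/kg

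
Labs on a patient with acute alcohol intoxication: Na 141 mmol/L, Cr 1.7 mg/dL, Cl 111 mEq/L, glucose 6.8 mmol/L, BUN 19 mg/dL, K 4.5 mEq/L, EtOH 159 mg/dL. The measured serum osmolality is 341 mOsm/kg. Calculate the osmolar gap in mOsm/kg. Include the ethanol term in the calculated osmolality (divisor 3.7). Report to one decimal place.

2.4 mOsm/kg

Calculated osmolality = 2·Na + glucose + BUN/2.8 + ethanol/3.7
= 2·141 + 6.8 + 19/2.8 + 159/3.7
= 282 + 6.80 + 6.79 + 42.97
= 338.56 mOsm/kg ≈ 338.6 mOsm/kg
Osmolar gap = measured − calculated = 341 − 338.6 = 2.4 mOsm/kg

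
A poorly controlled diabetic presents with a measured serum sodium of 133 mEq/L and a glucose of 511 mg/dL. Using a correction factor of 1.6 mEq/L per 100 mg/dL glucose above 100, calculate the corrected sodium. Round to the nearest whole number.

140 mEq/L

Corrected Na = measured Na + 1.6 · (glucose − 100)/100
= 133 + 1.6 · (511 − 100)/100
= 133 + 6.6
= 139.6 mEq/L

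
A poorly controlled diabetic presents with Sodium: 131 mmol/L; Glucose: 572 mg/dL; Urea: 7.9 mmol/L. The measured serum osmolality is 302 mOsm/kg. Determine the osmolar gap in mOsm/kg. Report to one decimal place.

0.3 mOsm/kg

Calculated osmolality = 2·Na + glucose/18 + urea
= 2·131 + 572/18 + 7.9
= 262 + 31.78 + 7.90
= 301.68 mOsm/kg ≈ 301.7 mOsm/kg
Osmolar gap = measured − calculated = 302 − 301.7 = 0.3 mOsm/kg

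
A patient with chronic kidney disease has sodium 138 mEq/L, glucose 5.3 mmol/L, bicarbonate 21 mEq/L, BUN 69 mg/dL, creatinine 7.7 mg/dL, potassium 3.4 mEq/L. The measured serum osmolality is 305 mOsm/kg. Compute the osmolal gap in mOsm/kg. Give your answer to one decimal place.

Calculated osmolality = 2·Na + glucose + BUN/2.8
= 2·138 + 5.3 + 69/2.8
= 276 + 5.30 + 24.64
= 305.94 mOsm/kg ≈ 305.9 mOsm/kg
Osmolar gap = measured − calculated = 305 − 305.9 = -0.9 mOsm/kg

-0.9 mOsm/kg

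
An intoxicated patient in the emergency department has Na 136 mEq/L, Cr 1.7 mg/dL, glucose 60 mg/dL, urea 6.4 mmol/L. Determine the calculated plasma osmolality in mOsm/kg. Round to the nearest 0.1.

281.7 mOsm/kg

Calculated osmolality = 2·Na + glucose/18 + urea
= 2·136 + 60/18 + 6.4
= 272 + 3.33 + 6.40
= 281.73 mOsm/kg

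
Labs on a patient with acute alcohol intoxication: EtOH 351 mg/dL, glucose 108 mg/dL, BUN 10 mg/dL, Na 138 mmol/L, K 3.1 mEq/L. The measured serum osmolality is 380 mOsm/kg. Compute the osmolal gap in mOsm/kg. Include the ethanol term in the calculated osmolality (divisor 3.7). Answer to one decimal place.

Calculated osmolality = 2·Na + glucose/18 + BUN/2.8 + ethanol/3.7
= 2·138 + 108/18 + 10/2.8 + 351/3.7
= 276 + 6 + 3.57 + 94.86
= 380.43 mOsm/kg ≈ 380.4 mOsm/kg
Osmolar gap = measured − calculated = 380 − 380.4 = -0.4 mOsm/kg

-0.4 mOsm/kg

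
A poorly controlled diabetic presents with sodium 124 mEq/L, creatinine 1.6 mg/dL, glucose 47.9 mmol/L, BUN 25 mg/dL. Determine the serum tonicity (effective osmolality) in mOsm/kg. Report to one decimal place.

295.9 mOsm/kg

Effective osmolality excludes urea (freely permeant across cell membranes):
2·Na + glucose
= 2·124 + 47.9
= 248 + 47.9
= 295.9 mOsm/kg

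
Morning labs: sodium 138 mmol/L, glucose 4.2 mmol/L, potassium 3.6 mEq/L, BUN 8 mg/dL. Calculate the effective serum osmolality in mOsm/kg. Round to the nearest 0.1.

Effective osmolality excludes urea (freely permeant across cell membranes):
2·Na + glucose
= 2·138 + 4.2
= 276 + 4.2
= 280.2 mOsm/kg

280.2 mOsm/kg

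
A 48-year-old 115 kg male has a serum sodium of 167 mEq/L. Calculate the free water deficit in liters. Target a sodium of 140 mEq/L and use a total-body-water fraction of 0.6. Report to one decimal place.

13.3 L

TBW = 0.6 · 115 = 69 L
Free water deficit = TBW · (Na/140 − 1)
= 69 · (167/140 − 1)
= 69 · 0.1929
= 13.31 L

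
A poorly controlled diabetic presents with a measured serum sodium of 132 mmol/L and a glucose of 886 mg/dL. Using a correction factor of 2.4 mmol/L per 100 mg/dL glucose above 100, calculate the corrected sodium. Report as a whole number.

151 mmol/L

Corrected Na = measured Na + 2.4 · (glucose − 100)/100
= 132 + 2.4 · (886 − 100)/100
= 132 + 18.9
= 150.9 mmol/L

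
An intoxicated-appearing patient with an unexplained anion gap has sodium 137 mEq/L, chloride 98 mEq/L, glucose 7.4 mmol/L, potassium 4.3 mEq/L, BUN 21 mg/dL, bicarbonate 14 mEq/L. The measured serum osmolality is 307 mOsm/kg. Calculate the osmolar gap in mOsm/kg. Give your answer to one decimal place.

18.1 mOsm/kg

Calculated osmolality = 2·Na + glucose + BUN/2.8
= 2·137 + 7.4 + 21/2.8
= 274 + 7.40 + 7.50
= 288.9 mOsm/kg ≈ 288.9 mOsm/kg
Osmolar gap = measured − calculated = 307 − 288.9 = 18.1 mOsm/kg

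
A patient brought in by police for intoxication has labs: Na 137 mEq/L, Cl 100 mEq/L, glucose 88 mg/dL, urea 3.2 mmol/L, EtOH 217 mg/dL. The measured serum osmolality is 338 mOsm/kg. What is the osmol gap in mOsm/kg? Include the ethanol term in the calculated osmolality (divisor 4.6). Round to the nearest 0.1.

Calculated osmolality = 2·Na + glucose/18 + urea + ethanol/4.6
= 2·137 + 88/18 + 3.2 + 217/4.6
= 274 + 4.89 + 3.20 + 47.17
= 329.26 mOsm/kg ≈ 329.3 mOsm/kg
Osmolar gap = measured − calculated = 338 − 329.3 = 8.7 mOsm/kg

8.7 mOsm/kg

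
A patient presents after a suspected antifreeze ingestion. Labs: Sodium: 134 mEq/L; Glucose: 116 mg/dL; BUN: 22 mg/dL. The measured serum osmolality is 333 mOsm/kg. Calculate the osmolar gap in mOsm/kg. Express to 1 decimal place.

50.7 mOsm/kg

Calculated osmolality = 2·Na + glucose/18 + BUN/2.8
= 2·134 + 116/18 + 22/2.8
= 268 + 6.44 + 7.86
= 282.3 mOsm/kg ≈ 282.3 mOsm/kg
Osmolar gap = measured − calculated = 333 − 282.3 = 50.7 mOsm/kg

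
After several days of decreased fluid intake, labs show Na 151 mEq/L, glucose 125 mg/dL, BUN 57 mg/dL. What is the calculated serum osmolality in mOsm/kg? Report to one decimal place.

Calculated osmolality = 2·Na + glucose/18 + BUN/2.8
= 2·151 + 125/18 + 57/2.8
= 302 + 6.94 + 20.36
= 329.3 mOsm/kg

329.3 mOsm/kg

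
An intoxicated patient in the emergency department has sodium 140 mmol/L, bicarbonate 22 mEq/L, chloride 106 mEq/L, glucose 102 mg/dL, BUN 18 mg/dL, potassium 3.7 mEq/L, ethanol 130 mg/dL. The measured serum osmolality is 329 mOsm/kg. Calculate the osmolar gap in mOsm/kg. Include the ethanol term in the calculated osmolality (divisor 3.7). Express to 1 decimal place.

Calculated osmolality = 2·Na + glucose/18 + BUN/2.8 + ethanol/3.7
= 2·140 + 102/18 + 18/2.8 + 130/3.7
= 280 + 5.67 + 6.43 + 35.14
= 327.24 mOsm/kg ≈ 327.2 mOsm/kg
Osmolar gap = measured − calculated = 329 − 327.2 = 1.8 mOsm/kg

1.8 mOsm/kg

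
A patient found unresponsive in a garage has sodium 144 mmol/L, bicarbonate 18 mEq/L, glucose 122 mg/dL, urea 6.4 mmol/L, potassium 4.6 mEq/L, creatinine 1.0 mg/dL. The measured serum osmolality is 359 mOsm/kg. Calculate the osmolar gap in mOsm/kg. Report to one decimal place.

Calculated osmolality = 2·Na + glucose/18 + urea
= 2·144 + 122/18 + 6.4
= 288 + 6.78 + 6.40
= 301.18 mOsm/kg ≈ 301.2 mOsm/kg
Osmolar gap = measured − calculated = 359 − 301.2 = 57.8 mOsm/kg

57.8 mOsm/kg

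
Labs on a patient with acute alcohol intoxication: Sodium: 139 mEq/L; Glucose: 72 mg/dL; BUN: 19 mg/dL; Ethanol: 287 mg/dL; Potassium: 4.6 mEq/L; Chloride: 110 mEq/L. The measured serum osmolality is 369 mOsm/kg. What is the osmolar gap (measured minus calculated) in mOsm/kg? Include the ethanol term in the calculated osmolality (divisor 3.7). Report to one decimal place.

2.6 mOsm/kg

Calculated osmolality = 2·Na + glucose/18 + BUN/2.8 + ethanol/3.7
= 2·139 + 72/18 + 19/2.8 + 287/3.7
= 278 + 4 + 6.79 + 77.57
= 366.36 mOsm/kg ≈ 366.4 mOsm/kg
Osmolar gap = measured − calculated = 369 − 366.4 = 2.6 mOsm/kg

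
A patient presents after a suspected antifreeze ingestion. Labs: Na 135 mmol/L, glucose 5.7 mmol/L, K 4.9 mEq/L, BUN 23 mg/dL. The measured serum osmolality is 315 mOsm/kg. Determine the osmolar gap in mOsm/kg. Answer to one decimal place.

31.1 mOsm/kg

Calculated osmolality = 2·Na + glucose + BUN/2.8
= 2·135 + 5.7 + 23/2.8
= 270 + 5.70 + 8.21
= 283.91 mOsm/kg ≈ 283.9 mOsm/kg
Osmolar gap = measured − calculated = 315 − 283.9 = 31.1 mOsm/kg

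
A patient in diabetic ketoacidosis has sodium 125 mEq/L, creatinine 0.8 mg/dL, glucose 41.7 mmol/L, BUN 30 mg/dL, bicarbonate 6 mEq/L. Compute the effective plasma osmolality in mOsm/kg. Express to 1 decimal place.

Effective osmolality excludes urea (freely permeant across cell membranes):
2·Na + glucose
= 2·125 + 41.7
= 250 + 41.7
= 291.7 mOsm/kg

291.7 mOsm/kg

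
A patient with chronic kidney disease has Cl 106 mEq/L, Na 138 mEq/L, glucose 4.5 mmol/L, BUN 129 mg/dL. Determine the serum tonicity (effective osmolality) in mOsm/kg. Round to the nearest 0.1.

Effective osmolality excludes urea (freely permeant across cell membranes):
2·Na + glucose
= 2·138 + 4.5
= 276 + 4.5
= 280.5 mOsm/kg

280.5 mOsm/kg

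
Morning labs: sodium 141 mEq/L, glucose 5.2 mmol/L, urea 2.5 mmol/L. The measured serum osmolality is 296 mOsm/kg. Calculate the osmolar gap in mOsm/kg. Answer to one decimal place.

Calculated osmolality = 2·Na + glucose + urea
= 2·141 + 5.2 + 2.5
= 282 + 5.20 + 2.50
= 289.7 mOsm/kg ≈ 289.7 mOsm/kg
Osmolar gap = measured − calculated = 296 − 289.7 = 6.3 mOsm/kg

6.3 mOsm/kg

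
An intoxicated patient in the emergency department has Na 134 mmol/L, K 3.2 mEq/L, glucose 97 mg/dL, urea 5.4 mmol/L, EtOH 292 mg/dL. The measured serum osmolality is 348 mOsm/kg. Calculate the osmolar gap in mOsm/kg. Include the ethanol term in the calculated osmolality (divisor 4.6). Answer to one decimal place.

Calculated osmolality = 2·Na + glucose/18 + urea + ethanol/4.6
= 2·134 + 97/18 + 5.4 + 292/4.6
= 268 + 5.39 + 5.40 + 63.48
= 342.27 mOsm/kg ≈ 342.3 mOsm/kg
Osmolar gap = measured − calculated = 348 − 342.3 = 5.7 mOsm/kg

5.7 mOsm/kg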